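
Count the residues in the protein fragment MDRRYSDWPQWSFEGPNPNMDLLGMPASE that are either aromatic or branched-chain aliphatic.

6

Aromatic: F, W, Y. Branched-chain aliphatic: I, L, V.
Aromatic residues here: Y5, W8, W11, F13 (4).
Branched-chain aliphatic residues here: L22, L23 (2).
The two groups share no amino acid, so total = 4 + 2 = 6.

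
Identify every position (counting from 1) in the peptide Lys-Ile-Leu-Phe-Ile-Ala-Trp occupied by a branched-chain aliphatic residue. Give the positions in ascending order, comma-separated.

2, 3, 5

The BCAAs are Val, Leu, and Ile — aliphatic side chains with a branch point.
Matching residues: Ile2, Leu3, Ile5.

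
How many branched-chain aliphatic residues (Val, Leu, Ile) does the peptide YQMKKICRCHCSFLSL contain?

Matching residues: I6, L14, L16.

3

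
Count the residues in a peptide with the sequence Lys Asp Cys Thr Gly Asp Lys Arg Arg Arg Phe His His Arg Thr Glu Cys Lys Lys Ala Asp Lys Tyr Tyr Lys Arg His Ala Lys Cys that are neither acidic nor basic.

11

Acidic: D, E. Basic: K, R, H. All other residues are neither.
Matching residues: Cys3, Thr4, Gly5, Phe11, Thr15, Cys17, Ala20, Tyr23, Tyr24, Ala28, Cys30.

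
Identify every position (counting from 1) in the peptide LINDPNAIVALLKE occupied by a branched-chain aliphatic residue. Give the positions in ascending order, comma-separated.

Valine (V), leucine (L), and isoleucine (I) are the branched-chain amino acids.
Matching residues: L1, I2, I8, V9, L11, L12.

1, 2, 8, 9, 11, 12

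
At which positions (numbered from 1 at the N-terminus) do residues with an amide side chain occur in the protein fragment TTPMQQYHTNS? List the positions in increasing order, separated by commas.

The amide-side-chain residues are Asn (N) and Gln (Q).
Matching residues: Q5, Q6, N10.

5, 6, 10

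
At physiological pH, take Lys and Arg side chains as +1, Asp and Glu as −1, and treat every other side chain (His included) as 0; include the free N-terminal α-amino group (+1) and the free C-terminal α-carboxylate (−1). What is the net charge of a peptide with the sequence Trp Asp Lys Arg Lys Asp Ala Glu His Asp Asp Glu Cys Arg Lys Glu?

Positive (K, R): Lys3, Arg4, Lys5, Arg14, Lys15 → +5.
Negative (D, E): Asp2, Asp6, Glu8, Asp10, Asp11, Glu12, Glu16 → −7.
The N-terminus (+1) and C-terminus (−1) cancel.
Net charge = (+5) + (−7) = −2.

-2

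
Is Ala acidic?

The acidic residues are Asp (D) and Glu (E), whose side chains end in a carboxylate group.
Alanine is not in this group.

No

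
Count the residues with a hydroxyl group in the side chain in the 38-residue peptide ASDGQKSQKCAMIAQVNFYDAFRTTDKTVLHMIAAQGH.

S, T, and Y are the three residues with a side-chain hydroxyl.
Matching residues: S2, S7, Y19, T24, T25, T28.

6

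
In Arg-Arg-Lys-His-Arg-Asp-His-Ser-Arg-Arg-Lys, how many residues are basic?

9

Lysine (K), arginine (R), and histidine (H) have basic, nitrogen-containing side chains.
Matching residues: Arg1, Arg2, Lys3, His4, Arg5, His7, Arg9, Arg10, Lys11.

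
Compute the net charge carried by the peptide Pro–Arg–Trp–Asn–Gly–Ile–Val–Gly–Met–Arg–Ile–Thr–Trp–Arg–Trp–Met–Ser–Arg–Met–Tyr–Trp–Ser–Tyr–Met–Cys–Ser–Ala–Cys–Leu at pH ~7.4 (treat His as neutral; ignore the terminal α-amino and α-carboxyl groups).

The side chains ionized at physiological pH are Lys/Arg (+1) and Asp/Glu (−1); with His treated as neutral, nothing else contributes.
Positive (K, R): Arg2, Arg10, Arg14, Arg18 → +4.
Negative (D, E): none → −0.
Net charge = (+4) + (−0) = +4.

+4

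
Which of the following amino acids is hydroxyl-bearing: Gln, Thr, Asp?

Serine (S), threonine (T), and tyrosine (Y) each carry a hydroxyl group on the side chain.
Of the listed options, only Thr belongs to this group.

Thr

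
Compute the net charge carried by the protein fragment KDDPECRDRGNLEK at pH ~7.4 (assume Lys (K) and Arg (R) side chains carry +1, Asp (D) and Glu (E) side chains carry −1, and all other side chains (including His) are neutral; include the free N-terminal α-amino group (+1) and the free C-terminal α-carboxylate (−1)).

-1

Positive (K, R): K1, R7, R9, K14 → +4.
Negative (D, E): D2, D3, E5, D8, E13 → −5.
The N-terminus (+1) and C-terminus (−1) cancel.
Net charge = (+4) + (−5) = −1.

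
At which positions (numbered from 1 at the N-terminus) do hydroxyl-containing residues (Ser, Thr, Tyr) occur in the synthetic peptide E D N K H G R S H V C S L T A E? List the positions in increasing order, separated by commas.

8, 12, 14

Matching residues: S8, S12, T14.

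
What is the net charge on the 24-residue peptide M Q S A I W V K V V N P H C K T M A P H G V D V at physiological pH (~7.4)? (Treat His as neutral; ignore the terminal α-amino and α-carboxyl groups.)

Near pH 7.4, K and R contribute +1 each, D and E contribute −1 each, and every other side chain (His included, as stated) is uncharged.
Positive (K, R): K8, K15 → +2.
Negative (D, E): D23 → −1.
Net charge = (+2) + (−1) = +1.

+1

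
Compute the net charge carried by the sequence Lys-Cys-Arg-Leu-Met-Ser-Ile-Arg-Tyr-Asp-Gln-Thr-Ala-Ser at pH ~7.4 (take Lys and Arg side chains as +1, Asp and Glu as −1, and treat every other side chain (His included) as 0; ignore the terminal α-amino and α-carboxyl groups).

+2

Positive (K, R): Lys1, Arg3, Arg8 → +3.
Negative (D, E): Asp10 → −1.
Net charge = (+3) + (−1) = +2.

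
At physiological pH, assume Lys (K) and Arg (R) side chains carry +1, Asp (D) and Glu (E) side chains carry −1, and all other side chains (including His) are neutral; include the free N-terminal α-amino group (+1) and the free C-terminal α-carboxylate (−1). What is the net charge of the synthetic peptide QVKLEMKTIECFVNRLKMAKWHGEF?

+2

Positive (K, R): K3, K7, R15, K17, K20 → +5.
Negative (D, E): E5, E10, E24 → −3.
The N-terminus (+1) and C-terminus (−1) cancel.
Net charge = (+5) + (−3) = +2.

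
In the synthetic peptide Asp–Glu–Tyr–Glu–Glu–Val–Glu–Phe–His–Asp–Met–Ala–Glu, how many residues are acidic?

Only D (aspartate) and E (glutamate) carry a side-chain carboxylic acid.
Matching residues: Asp1, Glu2, Glu4, Glu5, Glu7, Asp10, Glu13.

7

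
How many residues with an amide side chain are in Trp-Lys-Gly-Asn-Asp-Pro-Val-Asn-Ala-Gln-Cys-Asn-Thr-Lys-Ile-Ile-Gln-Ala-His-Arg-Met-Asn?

6

The amide-side-chain residues are Asn (N) and Gln (Q).
Matching residues: Asn4, Asn8, Gln10, Asn12, Gln17, Asn22.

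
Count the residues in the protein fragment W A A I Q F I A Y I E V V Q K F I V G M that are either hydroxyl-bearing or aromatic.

4

Hydroxyl-bearing: S, T, Y. Aromatic: F, W, Y.
Hydroxyl-bearing residues here: Y9 (1).
Aromatic residues here: W1, F6, Y9, F16 (4).
Y is in both groups, so the 1 Y residue must not be double-counted.
Total = 1 + 4 − 1 = 4.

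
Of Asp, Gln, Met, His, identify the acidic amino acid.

Aspartate (D) and glutamate (E) have carboxylic-acid side chains and are the acidic amino acids.
Of the listed options, only Asp belongs to this group.

Asp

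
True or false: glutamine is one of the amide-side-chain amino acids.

Asparagine (N) and glutamine (Q) have uncharged amide side chains.
Glutamine is in this group.

True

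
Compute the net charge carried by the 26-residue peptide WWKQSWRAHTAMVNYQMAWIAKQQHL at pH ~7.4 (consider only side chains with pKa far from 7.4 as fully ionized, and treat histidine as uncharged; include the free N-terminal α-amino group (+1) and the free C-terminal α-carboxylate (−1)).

The side chains ionized at physiological pH are Lys/Arg (+1) and Asp/Glu (−1); with His treated as neutral, nothing else contributes.
Positive (K, R): K3, R7, K22 → +3.
Negative (D, E): none → −0.
The N-terminus (+1) and C-terminus (−1) cancel.
Net charge = (+3) + (−0) = +3.

+3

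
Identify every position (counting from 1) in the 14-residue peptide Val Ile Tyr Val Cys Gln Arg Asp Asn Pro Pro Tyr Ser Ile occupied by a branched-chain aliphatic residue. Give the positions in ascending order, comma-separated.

The BCAAs are Val, Leu, and Ile — aliphatic side chains with a branch point.
Matching residues: Val1, Ile2, Val4, Ile14.

1, 2, 4, 14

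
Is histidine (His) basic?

Yes

K, R, and H are the three residues with basic side chains (ε-amine, guanidinium, and imidazole respectively).
Histidine is in this group.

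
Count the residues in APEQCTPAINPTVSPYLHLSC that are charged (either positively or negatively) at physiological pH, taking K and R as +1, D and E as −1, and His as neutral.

1

Charged side chains at pH ~7.4: K, R (positive); D, E (negative).
Matching residues: E3.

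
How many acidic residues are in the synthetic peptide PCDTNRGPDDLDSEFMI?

Only D (aspartate) and E (glutamate) carry a side-chain carboxylic acid.
Matching residues: D3, D9, D10, D12, E14.

5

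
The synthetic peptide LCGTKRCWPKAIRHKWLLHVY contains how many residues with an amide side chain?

The amide-side-chain residues are Asn (N) and Gln (Q).
None of the 21 residues belong to this group.

0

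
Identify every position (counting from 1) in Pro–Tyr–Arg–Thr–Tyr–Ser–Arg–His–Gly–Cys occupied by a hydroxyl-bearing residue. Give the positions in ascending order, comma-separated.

Matching residues: Tyr2, Thr4, Tyr5, Ser6.

2, 4, 5, 6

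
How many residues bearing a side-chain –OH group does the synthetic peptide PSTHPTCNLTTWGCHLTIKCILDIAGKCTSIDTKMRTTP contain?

S, T, and Y are the three residues with a side-chain hydroxyl.
Matching residues: S2, T3, T6, T10, T11, T17, T29, S30, T33, T37, T38.

11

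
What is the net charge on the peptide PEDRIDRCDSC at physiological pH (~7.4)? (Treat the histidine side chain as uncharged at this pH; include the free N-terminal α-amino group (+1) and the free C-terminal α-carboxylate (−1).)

-2

Near pH 7.4, K and R contribute +1 each, D and E contribute −1 each, and every other side chain (His included, as stated) is uncharged.
Positive (K, R): R4, R7 → +2.
Negative (D, E): E2, D3, D6, D9 → −4.
The N-terminus (+1) and C-terminus (−1) cancel.
Net charge = (+2) + (−4) = −2.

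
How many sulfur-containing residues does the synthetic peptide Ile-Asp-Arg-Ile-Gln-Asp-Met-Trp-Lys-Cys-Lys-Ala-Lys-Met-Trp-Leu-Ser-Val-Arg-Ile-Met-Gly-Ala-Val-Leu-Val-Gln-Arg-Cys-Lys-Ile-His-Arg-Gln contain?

5

The sulfur-bearing residues are cysteine (–SH) and methionine (–S–CH₃).
Matching residues: Met7, Cys10, Met14, Met21, Cys29.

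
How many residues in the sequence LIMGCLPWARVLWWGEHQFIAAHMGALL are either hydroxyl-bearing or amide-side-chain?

Hydroxyl-bearing: S, T, Y. Amide-side-chain: N, Q.
Hydroxyl-bearing residues here: none (0).
Amide-side-chain residues here: Q18 (1).
The two groups share no amino acid, so total = 0 + 1 = 1.

1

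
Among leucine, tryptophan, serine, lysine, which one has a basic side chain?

lysine

Lysine (K), arginine (R), and histidine (H) have basic, nitrogen-containing side chains.
Of the listed options, only lysine belongs to this group.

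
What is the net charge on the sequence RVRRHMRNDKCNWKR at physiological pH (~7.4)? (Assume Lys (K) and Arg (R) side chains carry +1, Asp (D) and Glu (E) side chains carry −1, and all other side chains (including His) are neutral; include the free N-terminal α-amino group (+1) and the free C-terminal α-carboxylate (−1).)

Positive (K, R): R1, R3, R4, R7, K10, K14, R15 → +7.
Negative (D, E): D9 → −1.
The N-terminus (+1) and C-terminus (−1) cancel.
Net charge = (+7) + (−1) = +6.

+6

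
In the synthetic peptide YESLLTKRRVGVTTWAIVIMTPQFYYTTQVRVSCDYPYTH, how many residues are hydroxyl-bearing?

14

The –OH-bearing residues are Ser, Thr (aliphatic alcohols), and Tyr (phenol).
Matching residues: Y1, S3, T6, T13, T14, T21, Y25, Y26, T27, T28, S33, Y36, Y38, T39.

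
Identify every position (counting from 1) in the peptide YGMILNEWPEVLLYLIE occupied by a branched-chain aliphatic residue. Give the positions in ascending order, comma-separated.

4, 5, 11, 12, 13, 15, 16

Valine (V), leucine (L), and isoleucine (I) are the branched-chain amino acids.
Matching residues: I4, L5, V11, L12, L13, L15, I16.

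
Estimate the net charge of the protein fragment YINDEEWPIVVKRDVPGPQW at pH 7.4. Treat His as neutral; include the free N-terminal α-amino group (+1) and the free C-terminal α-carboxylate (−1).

At pH ~7.4 the Lys and Arg side chains are protonated (+1), the Asp and Glu side chains are deprotonated (−1), and with His taken as neutral all other side chains carry no charge.
Positive (K, R): K12, R13 → +2.
Negative (D, E): D4, E5, E6, D14 → −4.
The N-terminus (+1) and C-terminus (−1) cancel.
Net charge = (+2) + (−4) = −2.

-2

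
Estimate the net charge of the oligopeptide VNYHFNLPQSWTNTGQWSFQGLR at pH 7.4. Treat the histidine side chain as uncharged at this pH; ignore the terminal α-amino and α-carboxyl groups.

+1

The side chains ionized at physiological pH are Lys/Arg (+1) and Asp/Glu (−1); with His treated as neutral, nothing else contributes.
Positive (K, R): R23 → +1.
Negative (D, E): none → −0.
Net charge = (+1) + (−0) = +1.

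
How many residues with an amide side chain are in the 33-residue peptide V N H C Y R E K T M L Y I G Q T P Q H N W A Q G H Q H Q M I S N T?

8

The amide-side-chain residues are Asn (N) and Gln (Q).
Matching residues: N2, Q15, Q18, N20, Q23, Q26, Q28, N32.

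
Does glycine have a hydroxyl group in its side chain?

No

Serine (S), threonine (T), and tyrosine (Y) each carry a hydroxyl group on the side chain.
Glycine is not in this group.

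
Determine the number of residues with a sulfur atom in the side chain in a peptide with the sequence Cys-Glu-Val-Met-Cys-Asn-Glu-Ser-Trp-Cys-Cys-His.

Only Cys (C) and Met (M) have a sulfur atom in the side chain.
Matching residues: Cys1, Met4, Cys5, Cys10, Cys11.

5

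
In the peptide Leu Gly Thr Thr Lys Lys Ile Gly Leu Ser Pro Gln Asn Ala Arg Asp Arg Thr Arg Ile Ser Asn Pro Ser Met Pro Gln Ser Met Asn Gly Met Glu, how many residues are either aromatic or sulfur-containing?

Aromatic: F, W, Y. Sulfur-containing: C, M.
Aromatic residues here: none (0).
Sulfur-containing residues here: Met25, Met29, Met32 (3).
The two groups share no amino acid, so total = 0 + 3 = 3.

3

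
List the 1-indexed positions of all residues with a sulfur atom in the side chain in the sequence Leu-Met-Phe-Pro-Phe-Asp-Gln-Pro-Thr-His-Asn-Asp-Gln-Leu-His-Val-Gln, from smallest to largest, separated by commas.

Cysteine (C, thiol) and methionine (M, thioether) are the two sulfur-containing amino acids.
Matching residues: Met2.

2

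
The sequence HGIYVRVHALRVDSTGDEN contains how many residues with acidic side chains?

The acidic residues are Asp (D) and Glu (E), whose side chains end in a carboxylate group.
Matching residues: D13, D17, E18.

3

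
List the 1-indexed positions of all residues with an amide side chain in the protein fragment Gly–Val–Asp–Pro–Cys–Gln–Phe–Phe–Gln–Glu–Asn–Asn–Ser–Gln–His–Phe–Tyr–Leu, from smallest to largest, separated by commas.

6, 9, 11, 12, 14

Asparagine (N) and glutamine (Q) have uncharged amide side chains.
Matching residues: Gln6, Gln9, Asn11, Asn12, Gln14.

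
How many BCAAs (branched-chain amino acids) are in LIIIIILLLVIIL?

Valine (V), leucine (L), and isoleucine (I) are the branched-chain amino acids.
Matching residues: L1, I2, I3, I4, I5, I6, L7, L8, L9, V10, I11, I12, L13.

13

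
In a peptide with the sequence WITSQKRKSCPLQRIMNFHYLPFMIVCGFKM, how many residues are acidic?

Aspartate (D) and glutamate (E) have carboxylic-acid side chains and are the acidic amino acids.
None of the 31 residues belong to this group.

0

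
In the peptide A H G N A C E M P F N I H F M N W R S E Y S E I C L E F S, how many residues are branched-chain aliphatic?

3

V, L, and I make up the branched-chain aliphatic group.
Matching residues: I12, I24, L26.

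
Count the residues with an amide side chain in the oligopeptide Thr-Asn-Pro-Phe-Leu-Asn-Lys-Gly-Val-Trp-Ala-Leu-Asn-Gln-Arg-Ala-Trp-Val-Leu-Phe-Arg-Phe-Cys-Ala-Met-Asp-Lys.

4

The amide-side-chain residues are Asn (N) and Gln (Q).
Matching residues: Asn2, Asn6, Asn13, Gln14.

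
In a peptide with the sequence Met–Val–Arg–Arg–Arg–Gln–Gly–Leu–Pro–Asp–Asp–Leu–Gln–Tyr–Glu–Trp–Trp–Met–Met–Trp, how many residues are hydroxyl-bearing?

1

Serine (S), threonine (T), and tyrosine (Y) each carry a hydroxyl group on the side chain.
Matching residues: Tyr14.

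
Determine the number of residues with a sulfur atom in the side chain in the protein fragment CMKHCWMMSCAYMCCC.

10

The sulfur-bearing residues are cysteine (–SH) and methionine (–S–CH₃).
Matching residues: C1, M2, C5, M7, M8, C10, M13, C14, C15, C16.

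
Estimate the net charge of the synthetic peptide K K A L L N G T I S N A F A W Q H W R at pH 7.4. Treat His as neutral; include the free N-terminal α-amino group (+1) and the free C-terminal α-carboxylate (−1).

+3

Near pH 7.4, K and R contribute +1 each, D and E contribute −1 each, and every other side chain (His included, as stated) is uncharged.
Positive (K, R): K1, K2, R19 → +3.
Negative (D, E): none → −0.
The N-terminus (+1) and C-terminus (−1) cancel.
Net charge = (+3) + (−0) = +3.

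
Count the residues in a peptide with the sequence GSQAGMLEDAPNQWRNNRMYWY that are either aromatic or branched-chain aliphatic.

Aromatic: F, W, Y. Branched-chain aliphatic: I, L, V.
Aromatic residues here: W14, Y20, W21, Y22 (4).
Branched-chain aliphatic residues here: L7 (1).
The two groups share no amino acid, so total = 4 + 1 = 5.

5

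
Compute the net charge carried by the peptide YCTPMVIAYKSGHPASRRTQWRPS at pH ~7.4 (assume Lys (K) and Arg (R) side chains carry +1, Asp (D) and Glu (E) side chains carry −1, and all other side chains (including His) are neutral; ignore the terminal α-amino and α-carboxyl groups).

+4

Positive (K, R): K10, R17, R18, R22 → +4.
Negative (D, E): none → −0.
Net charge = (+4) + (−0) = +4.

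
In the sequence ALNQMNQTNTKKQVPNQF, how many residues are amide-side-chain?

Asparagine (N) and glutamine (Q) have uncharged amide side chains.
Matching residues: N3, Q4, N6, Q7, N9, Q13, N16, Q17.

8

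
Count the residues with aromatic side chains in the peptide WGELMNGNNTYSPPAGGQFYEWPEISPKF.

6

The aromatic amino acids are Phe (F, benzyl), Trp (W, indole), and Tyr (Y, phenol).
Matching residues: W1, Y11, F19, Y20, W22, F29.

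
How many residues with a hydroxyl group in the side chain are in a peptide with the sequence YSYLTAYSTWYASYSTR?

12

S, T, and Y are the three residues with a side-chain hydroxyl.
Matching residues: Y1, S2, Y3, T5, Y7, S8, T9, Y11, S13, Y14, S15, T16.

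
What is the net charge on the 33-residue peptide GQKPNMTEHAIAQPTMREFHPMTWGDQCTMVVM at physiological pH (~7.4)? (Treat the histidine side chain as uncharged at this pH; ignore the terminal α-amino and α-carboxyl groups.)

-1

Near pH 7.4, K and R contribute +1 each, D and E contribute −1 each, and every other side chain (His included, as stated) is uncharged.
Positive (K, R): K3, R17 → +2.
Negative (D, E): E8, E18, D26 → −3.
Net charge = (+2) + (−3) = −1.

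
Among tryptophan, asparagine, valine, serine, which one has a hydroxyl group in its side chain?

The –OH-bearing residues are Ser, Thr (aliphatic alcohols), and Tyr (phenol).
Of the listed options, only serine belongs to this group.

serine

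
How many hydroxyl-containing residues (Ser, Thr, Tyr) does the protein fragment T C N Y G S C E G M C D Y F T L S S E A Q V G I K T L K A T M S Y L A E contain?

Matching residues: T1, Y4, S6, Y13, T15, S17, S18, T26, T30, S32, Y33.

11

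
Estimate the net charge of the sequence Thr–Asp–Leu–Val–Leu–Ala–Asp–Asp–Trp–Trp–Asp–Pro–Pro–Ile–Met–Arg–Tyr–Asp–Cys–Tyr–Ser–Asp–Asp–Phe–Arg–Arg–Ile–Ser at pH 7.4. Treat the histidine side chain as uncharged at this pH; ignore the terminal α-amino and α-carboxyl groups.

-4

At pH ~7.4 the Lys and Arg side chains are protonated (+1), the Asp and Glu side chains are deprotonated (−1), and with His taken as neutral all other side chains carry no charge.
Positive (K, R): Arg16, Arg25, Arg26 → +3.
Negative (D, E): Asp2, Asp7, Asp8, Asp11, Asp18, Asp22, Asp23 → −7.
Net charge = (+3) + (−7) = −4.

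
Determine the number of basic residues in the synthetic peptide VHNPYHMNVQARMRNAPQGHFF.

The basic amino acids are Lys (K), Arg (R), and His (H).
Matching residues: H2, H6, R12, R14, H20.

5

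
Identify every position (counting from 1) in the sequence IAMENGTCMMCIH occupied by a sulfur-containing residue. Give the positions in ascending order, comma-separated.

3, 8, 9, 10, 11

The sulfur-bearing residues are cysteine (–SH) and methionine (–S–CH₃).
Matching residues: M3, C8, M9, M10, C11.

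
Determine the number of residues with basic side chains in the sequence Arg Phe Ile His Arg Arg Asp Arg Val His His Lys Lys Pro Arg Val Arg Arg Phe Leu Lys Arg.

The basic amino acids are Lys (K), Arg (R), and His (H).
Matching residues: Arg1, His4, Arg5, Arg6, Arg8, His10, His11, Lys12, Lys13, Arg15, Arg17, Arg18, Lys21, Arg22.

14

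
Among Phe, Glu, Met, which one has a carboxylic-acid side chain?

Glu

Only D (aspartate) and E (glutamate) carry a side-chain carboxylic acid.
Of the listed options, only Glu belongs to this group.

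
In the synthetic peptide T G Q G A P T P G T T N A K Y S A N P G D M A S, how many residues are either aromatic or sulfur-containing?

Aromatic: F, W, Y. Sulfur-containing: C, M.
Aromatic residues here: Y15 (1).
Sulfur-containing residues here: M22 (1).
The two groups share no amino acid, so total = 1 + 1 = 2.

2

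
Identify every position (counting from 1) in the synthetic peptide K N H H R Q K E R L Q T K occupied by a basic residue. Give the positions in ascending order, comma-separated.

1, 3, 4, 5, 7, 9, 13

The basic amino acids are Lys (K), Arg (R), and His (H).
Matching residues: K1, H3, H4, R5, K7, R9, K13.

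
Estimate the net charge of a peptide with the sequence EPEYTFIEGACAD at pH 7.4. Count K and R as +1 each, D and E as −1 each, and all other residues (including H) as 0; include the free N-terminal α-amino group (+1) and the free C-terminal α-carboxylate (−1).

-4

Positive (K, R): none → +0.
Negative (D, E): E1, E3, E8, D13 → −4.
The N-terminus (+1) and C-terminus (−1) cancel.
Net charge = (+0) + (−4) = −4.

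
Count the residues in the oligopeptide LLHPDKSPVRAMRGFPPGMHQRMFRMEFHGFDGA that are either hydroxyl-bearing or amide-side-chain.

Hydroxyl-bearing: S, T, Y. Amide-side-chain: N, Q.
Hydroxyl-bearing residues here: S7 (1).
Amide-side-chain residues here: Q21 (1).
The two groups share no amino acid, so total = 1 + 1 = 2.

2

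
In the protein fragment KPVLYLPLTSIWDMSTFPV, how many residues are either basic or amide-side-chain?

1

Basic: H, K, R. Amide-side-chain: N, Q.
Basic residues here: K1 (1).
Amide-side-chain residues here: none (0).
The two groups share no amino acid, so total = 1 + 0 = 1.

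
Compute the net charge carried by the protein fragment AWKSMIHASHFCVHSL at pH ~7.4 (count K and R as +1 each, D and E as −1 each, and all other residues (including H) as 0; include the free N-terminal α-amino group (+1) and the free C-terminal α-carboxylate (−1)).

Positive (K, R): K3 → +1.
Negative (D, E): none → −0.
The N-terminus (+1) and C-terminus (−1) cancel.
Net charge = (+1) + (−0) = +1.

+1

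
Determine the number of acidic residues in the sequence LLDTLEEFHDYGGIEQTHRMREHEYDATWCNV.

8

The acidic residues are Asp (D) and Glu (E), whose side chains end in a carboxylate group.
Matching residues: D3, E6, E7, D10, E15, E22, E24, D26.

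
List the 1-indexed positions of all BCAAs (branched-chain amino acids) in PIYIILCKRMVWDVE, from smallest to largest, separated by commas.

Valine (V), leucine (L), and isoleucine (I) are the branched-chain amino acids.
Matching residues: I2, I4, I5, L6, V11, V14.

2, 4, 5, 6, 11, 14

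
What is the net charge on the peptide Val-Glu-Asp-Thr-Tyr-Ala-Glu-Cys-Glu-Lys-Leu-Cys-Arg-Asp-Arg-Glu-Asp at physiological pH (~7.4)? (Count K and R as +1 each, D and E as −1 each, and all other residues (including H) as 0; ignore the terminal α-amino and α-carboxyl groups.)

-4

Positive (K, R): Lys10, Arg13, Arg15 → +3.
Negative (D, E): Glu2, Asp3, Glu7, Glu9, Asp14, Glu16, Asp17 → −7.
Net charge = (+3) + (−7) = −4.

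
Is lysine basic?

Yes

K, R, and H are the three residues with basic side chains (ε-amine, guanidinium, and imidazole respectively).
Lysine is in this group.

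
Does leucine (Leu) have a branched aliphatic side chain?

Yes

Valine (V), leucine (L), and isoleucine (I) are the branched-chain amino acids.
Leucine is in this group.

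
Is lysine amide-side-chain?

No

Only N (asparagine) and Q (glutamine) carry a side-chain carboxamide.
Lysine is not in this group.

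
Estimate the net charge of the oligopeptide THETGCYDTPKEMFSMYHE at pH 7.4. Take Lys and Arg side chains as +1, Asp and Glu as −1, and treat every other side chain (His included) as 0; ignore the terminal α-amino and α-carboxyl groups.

Positive (K, R): K11 → +1.
Negative (D, E): E3, D8, E12, E19 → −4.
Net charge = (+1) + (−4) = −3.

-3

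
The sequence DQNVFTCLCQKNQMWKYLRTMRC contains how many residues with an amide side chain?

5

The amide-side-chain residues are Asn (N) and Gln (Q).
Matching residues: Q2, N3, Q10, N12, Q13.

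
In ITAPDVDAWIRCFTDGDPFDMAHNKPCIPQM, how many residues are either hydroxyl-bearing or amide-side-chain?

4

Hydroxyl-bearing: S, T, Y. Amide-side-chain: N, Q.
Hydroxyl-bearing residues here: T2, T14 (2).
Amide-side-chain residues here: N24, Q30 (2).
The two groups share no amino acid, so total = 2 + 2 = 4.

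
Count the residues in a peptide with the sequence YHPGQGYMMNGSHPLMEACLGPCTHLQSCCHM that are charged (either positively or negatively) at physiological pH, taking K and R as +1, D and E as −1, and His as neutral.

Charged side chains at pH ~7.4: K, R (positive); D, E (negative).
Matching residues: E17.

1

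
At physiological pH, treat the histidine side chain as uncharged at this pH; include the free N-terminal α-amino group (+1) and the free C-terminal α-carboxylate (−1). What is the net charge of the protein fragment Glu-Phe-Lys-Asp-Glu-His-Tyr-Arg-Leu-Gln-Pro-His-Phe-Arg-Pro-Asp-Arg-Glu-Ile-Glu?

-2

The side chains ionized at physiological pH are Lys/Arg (+1) and Asp/Glu (−1); with His treated as neutral, nothing else contributes.
Positive (K, R): Lys3, Arg8, Arg14, Arg17 → +4.
Negative (D, E): Glu1, Asp4, Glu5, Asp16, Glu18, Glu20 → −6.
The N-terminus (+1) and C-terminus (−1) cancel.
Net charge = (+4) + (−6) = −2.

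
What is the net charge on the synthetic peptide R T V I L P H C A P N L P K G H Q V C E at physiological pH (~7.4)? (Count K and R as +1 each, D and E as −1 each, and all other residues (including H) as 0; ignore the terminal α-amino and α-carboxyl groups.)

Positive (K, R): R1, K14 → +2.
Negative (D, E): E20 → −1.
Net charge = (+2) + (−1) = +1.

+1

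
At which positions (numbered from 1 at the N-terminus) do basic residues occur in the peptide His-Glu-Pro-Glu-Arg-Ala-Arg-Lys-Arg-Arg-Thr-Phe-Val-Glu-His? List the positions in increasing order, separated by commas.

K, R, and H are the three residues with basic side chains (ε-amine, guanidinium, and imidazole respectively).
Matching residues: His1, Arg5, Arg7, Lys8, Arg9, Arg10, His15.

1, 5, 7, 8, 9, 10, 15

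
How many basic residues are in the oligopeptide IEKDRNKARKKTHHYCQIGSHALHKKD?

The basic amino acids are Lys (K), Arg (R), and His (H).
Matching residues: K3, R5, K7, R9, K10, K11, H13, H14, H21, H24, K25, K26.

12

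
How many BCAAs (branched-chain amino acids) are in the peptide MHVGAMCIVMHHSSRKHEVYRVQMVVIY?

8

V, L, and I make up the branched-chain aliphatic group.
Matching residues: V3, I8, V9, V19, V22, V25, V26, I27.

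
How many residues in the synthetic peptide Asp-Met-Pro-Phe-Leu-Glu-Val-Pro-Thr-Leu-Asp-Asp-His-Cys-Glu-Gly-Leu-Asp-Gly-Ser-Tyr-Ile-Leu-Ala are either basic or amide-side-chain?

Basic: H, K, R. Amide-side-chain: N, Q.
Basic residues here: His13 (1).
Amide-side-chain residues here: none (0).
The two groups share no amino acid, so total = 1 + 0 = 1.

1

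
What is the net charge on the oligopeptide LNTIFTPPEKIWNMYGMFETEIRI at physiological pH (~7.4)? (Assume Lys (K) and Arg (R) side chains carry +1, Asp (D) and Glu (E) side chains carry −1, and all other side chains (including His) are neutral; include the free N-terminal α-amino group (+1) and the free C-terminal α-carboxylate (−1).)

-1

Positive (K, R): K10, R23 → +2.
Negative (D, E): E9, E19, E21 → −3.
The N-terminus (+1) and C-terminus (−1) cancel.
Net charge = (+2) + (−3) = −1.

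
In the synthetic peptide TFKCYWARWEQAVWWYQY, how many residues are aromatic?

The aromatic amino acids are Phe (F, benzyl), Trp (W, indole), and Tyr (Y, phenol).
Matching residues: F2, Y5, W6, W9, W14, W15, Y16, Y18.

8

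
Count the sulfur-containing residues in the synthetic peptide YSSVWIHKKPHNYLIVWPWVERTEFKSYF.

0

Only Cys (C) and Met (M) have a sulfur atom in the side chain.
None of the 29 residues belong to this group.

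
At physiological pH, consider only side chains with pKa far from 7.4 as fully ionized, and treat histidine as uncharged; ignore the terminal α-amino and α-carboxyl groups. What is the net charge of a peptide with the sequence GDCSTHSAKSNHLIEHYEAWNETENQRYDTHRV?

-3

At pH ~7.4 the Lys and Arg side chains are protonated (+1), the Asp and Glu side chains are deprotonated (−1), and with His taken as neutral all other side chains carry no charge.
Positive (K, R): K9, R27, R32 → +3.
Negative (D, E): D2, E15, E18, E22, E24, D29 → −6.
Net charge = (+3) + (−6) = −3.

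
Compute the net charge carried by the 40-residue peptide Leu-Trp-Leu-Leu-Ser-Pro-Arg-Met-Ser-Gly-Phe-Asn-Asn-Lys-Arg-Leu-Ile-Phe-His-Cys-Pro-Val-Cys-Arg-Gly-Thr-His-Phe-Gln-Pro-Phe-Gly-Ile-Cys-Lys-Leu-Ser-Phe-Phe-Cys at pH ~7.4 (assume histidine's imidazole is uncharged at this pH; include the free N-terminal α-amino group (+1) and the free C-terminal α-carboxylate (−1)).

+5

Near pH 7.4, K and R contribute +1 each, D and E contribute −1 each, and every other side chain (His included, as stated) is uncharged.
Positive (K, R): Arg7, Lys14, Arg15, Arg24, Lys35 → +5.
Negative (D, E): none → −0.
The N-terminus (+1) and C-terminus (−1) cancel.
Net charge = (+5) + (−0) = +5.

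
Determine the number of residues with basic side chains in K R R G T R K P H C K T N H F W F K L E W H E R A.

11

K, R, and H are the three residues with basic side chains (ε-amine, guanidinium, and imidazole respectively).
Matching residues: K1, R2, R3, R6, K7, H9, K11, H14, K18, H22, R24.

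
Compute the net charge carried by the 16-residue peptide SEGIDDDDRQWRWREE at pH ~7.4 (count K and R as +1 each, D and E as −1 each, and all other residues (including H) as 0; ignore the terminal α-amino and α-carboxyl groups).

Positive (K, R): R9, R12, R14 → +3.
Negative (D, E): E2, D5, D6, D7, D8, E15, E16 → −7.
Net charge = (+3) + (−7) = −4.

-4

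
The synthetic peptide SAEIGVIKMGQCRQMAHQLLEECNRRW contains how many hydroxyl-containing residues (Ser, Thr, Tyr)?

Matching residues: S1.

1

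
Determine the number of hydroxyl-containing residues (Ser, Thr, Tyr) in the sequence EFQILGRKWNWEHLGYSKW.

Matching residues: Y16, S17.

2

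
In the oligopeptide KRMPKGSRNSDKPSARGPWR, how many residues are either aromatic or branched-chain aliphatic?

Aromatic: F, W, Y. Branched-chain aliphatic: I, L, V.
Aromatic residues here: W19 (1).
Branched-chain aliphatic residues here: none (0).
The two groups share no amino acid, so total = 1 + 0 = 1.

1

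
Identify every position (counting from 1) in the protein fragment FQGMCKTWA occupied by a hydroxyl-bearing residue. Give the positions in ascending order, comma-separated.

The –OH-bearing residues are Ser, Thr (aliphatic alcohols), and Tyr (phenol).
Matching residues: T7.

7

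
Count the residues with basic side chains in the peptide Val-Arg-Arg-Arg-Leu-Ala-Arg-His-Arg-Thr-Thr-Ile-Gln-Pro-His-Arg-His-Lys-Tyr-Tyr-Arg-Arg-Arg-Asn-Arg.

K, R, and H are the three residues with basic side chains (ε-amine, guanidinium, and imidazole respectively).
Matching residues: Arg2, Arg3, Arg4, Arg7, His8, Arg9, His15, Arg16, His17, Lys18, Arg21, Arg22, Arg23, Arg25.

14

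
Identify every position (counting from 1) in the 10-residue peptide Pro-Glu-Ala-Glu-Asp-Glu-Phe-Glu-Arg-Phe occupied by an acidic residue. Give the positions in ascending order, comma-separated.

Only D (aspartate) and E (glutamate) carry a side-chain carboxylic acid.
Matching residues: Glu2, Glu4, Asp5, Glu6, Glu8.

2, 4, 5, 6, 8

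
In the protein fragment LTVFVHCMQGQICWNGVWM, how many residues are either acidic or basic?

1

Acidic: D, E. Basic: H, K, R.
Acidic residues here: none (0).
Basic residues here: H6 (1).
The two groups share no amino acid, so total = 0 + 1 = 1.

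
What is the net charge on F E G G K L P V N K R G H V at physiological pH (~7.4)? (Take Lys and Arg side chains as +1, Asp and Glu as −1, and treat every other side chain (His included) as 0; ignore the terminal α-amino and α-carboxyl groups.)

+2

Positive (K, R): K5, K10, R11 → +3.
Negative (D, E): E2 → −1.
Net charge = (+3) + (−1) = +2.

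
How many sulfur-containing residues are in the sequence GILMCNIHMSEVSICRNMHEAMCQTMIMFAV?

9

Only Cys (C) and Met (M) have a sulfur atom in the side chain.
Matching residues: M4, C5, M9, C15, M18, M22, C23, M26, M28.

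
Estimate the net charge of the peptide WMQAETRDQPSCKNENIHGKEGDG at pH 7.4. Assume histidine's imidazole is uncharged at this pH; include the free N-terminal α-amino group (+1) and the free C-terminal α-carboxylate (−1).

The side chains ionized at physiological pH are Lys/Arg (+1) and Asp/Glu (−1); with His treated as neutral, nothing else contributes.
Positive (K, R): R7, K13, K20 → +3.
Negative (D, E): E5, D8, E15, E21, D23 → −5.
The N-terminus (+1) and C-terminus (−1) cancel.
Net charge = (+3) + (−5) = −2.

-2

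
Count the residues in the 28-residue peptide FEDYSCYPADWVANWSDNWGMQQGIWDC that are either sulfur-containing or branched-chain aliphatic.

5

Sulfur-containing: C, M. Branched-chain aliphatic: I, L, V.
Sulfur-containing residues here: C6, M21, C28 (3).
Branched-chain aliphatic residues here: V12, I25 (2).
The two groups share no amino acid, so total = 3 + 2 = 5.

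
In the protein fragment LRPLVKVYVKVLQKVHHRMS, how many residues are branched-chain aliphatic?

8

V, L, and I make up the branched-chain aliphatic group.
Matching residues: L1, L4, V5, V7, V9, V11, L12, V15.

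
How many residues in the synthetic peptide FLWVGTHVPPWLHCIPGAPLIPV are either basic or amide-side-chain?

2

Basic: H, K, R. Amide-side-chain: N, Q.
Basic residues here: H7, H13 (2).
Amide-side-chain residues here: none (0).
The two groups share no amino acid, so total = 2 + 0 = 2.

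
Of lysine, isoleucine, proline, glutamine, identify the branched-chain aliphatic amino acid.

V, L, and I make up the branched-chain aliphatic group.
Of the listed options, only isoleucine belongs to this group.

isoleucine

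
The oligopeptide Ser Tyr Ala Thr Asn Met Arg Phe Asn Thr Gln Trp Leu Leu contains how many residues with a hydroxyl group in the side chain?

S, T, and Y are the three residues with a side-chain hydroxyl.
Matching residues: Ser1, Tyr2, Thr4, Thr10.

4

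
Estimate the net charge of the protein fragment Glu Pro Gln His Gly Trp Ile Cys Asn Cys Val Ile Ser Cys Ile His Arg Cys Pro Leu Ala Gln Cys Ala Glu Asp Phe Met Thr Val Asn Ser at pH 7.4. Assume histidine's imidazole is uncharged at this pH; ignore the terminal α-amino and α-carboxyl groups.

-2

Near pH 7.4, K and R contribute +1 each, D and E contribute −1 each, and every other side chain (His included, as stated) is uncharged.
Positive (K, R): Arg17 → +1.
Negative (D, E): Glu1, Glu25, Asp26 → −3.
Net charge = (+1) + (−3) = −2.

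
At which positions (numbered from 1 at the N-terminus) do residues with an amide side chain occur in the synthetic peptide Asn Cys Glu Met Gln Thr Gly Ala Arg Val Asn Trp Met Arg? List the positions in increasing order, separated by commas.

The amide-side-chain residues are Asn (N) and Gln (Q).
Matching residues: Asn1, Gln5, Asn11.

1, 5, 11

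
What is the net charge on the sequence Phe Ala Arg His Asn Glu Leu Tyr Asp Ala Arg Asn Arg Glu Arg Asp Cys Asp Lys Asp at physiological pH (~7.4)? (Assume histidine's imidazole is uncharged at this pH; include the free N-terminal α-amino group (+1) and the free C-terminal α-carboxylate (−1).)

Near pH 7.4, K and R contribute +1 each, D and E contribute −1 each, and every other side chain (His included, as stated) is uncharged.
Positive (K, R): Arg3, Arg11, Arg13, Arg15, Lys19 → +5.
Negative (D, E): Glu6, Asp9, Glu14, Asp16, Asp18, Asp20 → −6.
The N-terminus (+1) and C-terminus (−1) cancel.
Net charge = (+5) + (−6) = −1.

-1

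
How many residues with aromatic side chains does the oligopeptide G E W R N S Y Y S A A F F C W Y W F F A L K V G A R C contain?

Phenylalanine (F), tryptophan (W), and tyrosine (Y) have aromatic ring side chains.
Matching residues: W3, Y7, Y8, F12, F13, W15, Y16, W17, F18, F19.

10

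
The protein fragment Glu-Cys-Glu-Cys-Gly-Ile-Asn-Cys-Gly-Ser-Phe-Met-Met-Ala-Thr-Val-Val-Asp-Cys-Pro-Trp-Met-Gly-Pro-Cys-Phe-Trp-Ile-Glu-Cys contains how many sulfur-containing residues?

Only Cys (C) and Met (M) have a sulfur atom in the side chain.
Matching residues: Cys2, Cys4, Cys8, Met12, Met13, Cys19, Met22, Cys25, Cys30.

9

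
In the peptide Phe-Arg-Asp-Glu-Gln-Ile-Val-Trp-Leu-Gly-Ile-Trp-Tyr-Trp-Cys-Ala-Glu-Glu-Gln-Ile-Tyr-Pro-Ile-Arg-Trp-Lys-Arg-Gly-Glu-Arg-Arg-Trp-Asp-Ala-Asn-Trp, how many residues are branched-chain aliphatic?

Valine (V), leucine (L), and isoleucine (I) are the branched-chain amino acids.
Matching residues: Ile6, Val7, Leu9, Ile11, Ile20, Ile23.

6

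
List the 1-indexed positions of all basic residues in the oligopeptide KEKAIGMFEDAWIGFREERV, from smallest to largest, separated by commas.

1, 3, 16, 19

K, R, and H are the three residues with basic side chains (ε-amine, guanidinium, and imidazole respectively).
Matching residues: K1, K3, R16, R19.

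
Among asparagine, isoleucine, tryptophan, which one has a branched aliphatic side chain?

V, L, and I make up the branched-chain aliphatic group.
Of the listed options, only isoleucine belongs to this group.

isoleucine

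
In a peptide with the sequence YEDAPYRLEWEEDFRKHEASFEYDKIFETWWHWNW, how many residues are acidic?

Aspartate (D) and glutamate (E) have carboxylic-acid side chains and are the acidic amino acids.
Matching residues: E2, D3, E9, E11, E12, D13, E18, E22, D24, E28.

10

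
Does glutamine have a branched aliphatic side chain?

No

The BCAAs are Val, Leu, and Ile — aliphatic side chains with a branch point.
Glutamine is not in this group.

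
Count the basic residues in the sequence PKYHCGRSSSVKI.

4

The basic amino acids are Lys (K), Arg (R), and His (H).
Matching residues: K2, H4, R7, K12.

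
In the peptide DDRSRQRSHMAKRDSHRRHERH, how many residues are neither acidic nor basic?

Acidic: D, E. Basic: K, R, H. All other residues are neither.
Matching residues: S4, Q6, S8, M10, A11, S15.

6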